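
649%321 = 7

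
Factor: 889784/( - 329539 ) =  - 2^3*179^ (-1 )*263^(- 1)*15889^1= - 127112/47077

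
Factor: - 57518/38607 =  - 2^1 * 3^( - 1 )*17^ ( - 1 )*757^ ( - 1 )*28759^1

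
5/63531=5/63531 = 0.00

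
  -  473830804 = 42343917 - 516174721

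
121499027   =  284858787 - 163359760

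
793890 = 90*8821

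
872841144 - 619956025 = 252885119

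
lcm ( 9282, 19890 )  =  139230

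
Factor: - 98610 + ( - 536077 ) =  - 634687=- 634687^1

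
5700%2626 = 448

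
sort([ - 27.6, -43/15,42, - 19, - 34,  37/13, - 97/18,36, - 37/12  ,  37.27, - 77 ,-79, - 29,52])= [-79,-77, - 34, - 29, - 27.6,  -  19, - 97/18,- 37/12, - 43/15,37/13,  36,37.27,42,52] 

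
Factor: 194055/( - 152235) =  - 3^(-1) * 199^(- 1 )*761^1=- 761/597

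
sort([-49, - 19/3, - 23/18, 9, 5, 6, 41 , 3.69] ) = [ - 49, -19/3, - 23/18, 3.69,5, 6, 9, 41 ]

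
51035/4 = 51035/4= 12758.75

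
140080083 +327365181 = 467445264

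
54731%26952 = 827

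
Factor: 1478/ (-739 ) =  - 2^1 = -2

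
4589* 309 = 1418001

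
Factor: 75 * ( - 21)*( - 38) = 59850= 2^1 * 3^2 * 5^2*7^1 * 19^1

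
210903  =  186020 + 24883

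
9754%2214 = 898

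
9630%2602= 1824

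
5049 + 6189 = 11238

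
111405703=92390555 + 19015148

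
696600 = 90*7740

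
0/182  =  0 = 0.00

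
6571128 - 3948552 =2622576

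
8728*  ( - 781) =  - 6816568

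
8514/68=125+7/34=125.21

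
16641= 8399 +8242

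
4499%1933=633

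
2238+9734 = 11972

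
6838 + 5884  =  12722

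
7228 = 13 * 556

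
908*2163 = 1964004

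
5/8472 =5/8472= 0.00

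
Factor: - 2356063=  - 47^1 *50129^1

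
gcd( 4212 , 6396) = 156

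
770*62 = 47740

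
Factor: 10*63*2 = 2^2*3^2 * 5^1 *7^1 = 1260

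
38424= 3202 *12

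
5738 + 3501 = 9239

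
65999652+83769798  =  149769450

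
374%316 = 58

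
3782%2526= 1256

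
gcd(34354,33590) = 2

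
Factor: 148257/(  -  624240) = -19/80 = - 2^( - 4)*5^ (-1 ) * 19^1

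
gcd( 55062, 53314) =874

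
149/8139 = 149/8139 = 0.02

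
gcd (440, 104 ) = 8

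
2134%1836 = 298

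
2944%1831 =1113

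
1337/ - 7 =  - 191/1 = - 191.00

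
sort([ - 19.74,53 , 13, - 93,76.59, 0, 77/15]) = [  -  93, - 19.74, 0,77/15 , 13 , 53,76.59 ] 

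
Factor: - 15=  - 3^1*5^1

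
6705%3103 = 499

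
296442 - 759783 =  - 463341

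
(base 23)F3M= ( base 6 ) 101054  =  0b1111101011010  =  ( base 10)8026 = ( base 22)GCI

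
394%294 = 100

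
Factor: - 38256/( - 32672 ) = 2^(-1 )*3^1*797^1*1021^( - 1 ) = 2391/2042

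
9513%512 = 297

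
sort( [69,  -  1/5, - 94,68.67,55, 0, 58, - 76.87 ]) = [ - 94, -76.87,-1/5, 0,  55,58,  68.67  ,  69]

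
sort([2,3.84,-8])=[ - 8, 2, 3.84 ]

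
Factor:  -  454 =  - 2^1* 227^1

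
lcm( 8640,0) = 0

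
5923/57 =5923/57= 103.91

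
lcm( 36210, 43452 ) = 217260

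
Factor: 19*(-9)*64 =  - 10944 = -2^6*3^2*19^1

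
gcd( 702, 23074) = 2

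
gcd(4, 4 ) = 4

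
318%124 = 70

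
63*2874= 181062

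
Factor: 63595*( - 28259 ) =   -  5^1*7^2 * 11^1*23^1 * 79^1 * 367^1 = - 1797131105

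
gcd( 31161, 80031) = 3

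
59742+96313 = 156055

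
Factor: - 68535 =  - 3^2 *5^1*1523^1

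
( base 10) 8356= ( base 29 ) 9r4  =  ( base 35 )6SQ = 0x20A4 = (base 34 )77Q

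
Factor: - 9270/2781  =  -10/3 = - 2^1*3^( - 1)*5^1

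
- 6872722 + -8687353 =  - 15560075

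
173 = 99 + 74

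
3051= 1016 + 2035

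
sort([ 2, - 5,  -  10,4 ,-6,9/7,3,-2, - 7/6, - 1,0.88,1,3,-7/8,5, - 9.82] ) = [ - 10, - 9.82, -6, - 5,- 2,-7/6, - 1, - 7/8,0.88, 1,9/7,2,3,3,  4,5 ]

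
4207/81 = 51 + 76/81 = 51.94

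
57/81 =19/27 = 0.70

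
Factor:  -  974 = -2^1 *487^1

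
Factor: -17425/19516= -2^(  -  2 )*5^2* 7^( - 1 )= - 25/28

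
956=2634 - 1678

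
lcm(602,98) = 4214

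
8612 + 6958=15570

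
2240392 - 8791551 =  - 6551159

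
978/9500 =489/4750 = 0.10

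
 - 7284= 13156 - 20440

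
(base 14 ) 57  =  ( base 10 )77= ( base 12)65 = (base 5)302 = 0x4d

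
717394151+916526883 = 1633921034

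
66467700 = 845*78660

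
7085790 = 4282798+2802992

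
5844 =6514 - 670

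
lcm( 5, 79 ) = 395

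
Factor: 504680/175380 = 2^1 *3^( - 1 )*11^1 * 31^1*79^(- 1) = 682/237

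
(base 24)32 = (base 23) 35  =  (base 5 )244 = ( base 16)4a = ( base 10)74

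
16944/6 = 2824 =2824.00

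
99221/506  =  99221/506=196.09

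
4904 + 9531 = 14435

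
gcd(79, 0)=79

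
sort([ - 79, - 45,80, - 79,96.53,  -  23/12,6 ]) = [-79, - 79, - 45, - 23/12, 6,80, 96.53 ] 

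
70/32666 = 35/16333 =0.00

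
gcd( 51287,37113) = 1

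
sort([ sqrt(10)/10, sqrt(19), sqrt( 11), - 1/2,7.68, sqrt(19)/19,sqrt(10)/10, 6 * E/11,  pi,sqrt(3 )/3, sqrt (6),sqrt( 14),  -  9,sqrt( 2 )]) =[ - 9, - 1/2,  sqrt( 19)/19,sqrt(10 ) /10,sqrt (10 ) /10,sqrt( 3)/3, sqrt(2), 6*E/11, sqrt( 6), pi  ,  sqrt( 11), sqrt(14 ), sqrt(19), 7.68] 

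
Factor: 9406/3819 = 2^1*3^( - 1 )*19^( - 1)*67^( - 1)*4703^1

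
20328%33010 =20328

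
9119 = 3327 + 5792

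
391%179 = 33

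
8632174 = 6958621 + 1673553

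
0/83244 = 0 = 0.00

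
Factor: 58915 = 5^1 * 11783^1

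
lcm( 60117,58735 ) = 5109945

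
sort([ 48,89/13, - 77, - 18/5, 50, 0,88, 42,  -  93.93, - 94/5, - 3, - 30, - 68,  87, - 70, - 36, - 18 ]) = [ - 93.93, - 77, - 70,-68,-36, - 30, - 94/5,  -  18, - 18/5, - 3,0, 89/13, 42, 48,50, 87,88 ] 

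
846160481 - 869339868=-23179387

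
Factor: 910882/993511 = 2^1*7^1*29^( - 1)*34259^ ( - 1 )*65063^1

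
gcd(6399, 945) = 27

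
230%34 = 26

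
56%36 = 20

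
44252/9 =44252/9= 4916.89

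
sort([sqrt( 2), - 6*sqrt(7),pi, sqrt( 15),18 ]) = [ - 6 * sqrt (7),  sqrt (2 ),pi,sqrt( 15), 18] 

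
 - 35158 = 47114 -82272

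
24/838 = 12/419 = 0.03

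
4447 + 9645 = 14092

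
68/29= 68/29 = 2.34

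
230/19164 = 115/9582 = 0.01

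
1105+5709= 6814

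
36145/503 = 71  +  432/503 = 71.86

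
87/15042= 29/5014 = 0.01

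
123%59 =5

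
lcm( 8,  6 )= 24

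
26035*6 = 156210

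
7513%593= 397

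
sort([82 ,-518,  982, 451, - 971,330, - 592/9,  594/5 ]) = [-971, - 518,-592/9 , 82 , 594/5,330,451,982]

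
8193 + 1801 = 9994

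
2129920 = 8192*260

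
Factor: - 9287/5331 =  - 3^( - 1) * 37^1*251^1*1777^(-1) 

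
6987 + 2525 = 9512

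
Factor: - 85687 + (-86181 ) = -171868 =- 2^2*42967^1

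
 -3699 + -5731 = -9430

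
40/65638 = 20/32819  =  0.00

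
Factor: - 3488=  - 2^5*109^1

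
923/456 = 2 + 11/456 = 2.02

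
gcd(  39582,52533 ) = 9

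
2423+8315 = 10738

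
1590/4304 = 795/2152 = 0.37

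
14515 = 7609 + 6906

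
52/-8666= - 1 + 4307/4333 = - 0.01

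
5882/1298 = 2941/649=4.53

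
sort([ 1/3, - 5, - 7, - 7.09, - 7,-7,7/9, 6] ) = [ - 7.09 ,-7, - 7, - 7, -5,1/3, 7/9,6]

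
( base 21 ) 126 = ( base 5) 3424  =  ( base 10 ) 489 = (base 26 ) IL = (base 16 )1E9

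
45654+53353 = 99007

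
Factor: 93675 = 3^1*5^2*1249^1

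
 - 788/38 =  - 394/19 = - 20.74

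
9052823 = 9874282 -821459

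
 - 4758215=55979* (-85)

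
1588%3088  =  1588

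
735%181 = 11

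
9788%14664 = 9788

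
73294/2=36647=36647.00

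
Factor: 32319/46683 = 3^2*13^(-1) = 9/13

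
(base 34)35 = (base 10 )107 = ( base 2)1101011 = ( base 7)212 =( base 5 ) 412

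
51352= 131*392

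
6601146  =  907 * 7278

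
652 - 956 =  - 304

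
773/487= 1 +286/487 = 1.59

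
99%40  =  19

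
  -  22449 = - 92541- - 70092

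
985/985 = 1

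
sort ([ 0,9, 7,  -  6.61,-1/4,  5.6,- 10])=[ - 10, - 6.61, - 1/4  ,  0, 5.6 , 7 , 9]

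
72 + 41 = 113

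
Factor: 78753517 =78753517^1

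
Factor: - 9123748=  - 2^2*29^1*78653^1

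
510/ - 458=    - 2 + 203/229 = - 1.11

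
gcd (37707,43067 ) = 1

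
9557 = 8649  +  908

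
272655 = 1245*219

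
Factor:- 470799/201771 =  - 7/3=- 3^( - 1 )*7^1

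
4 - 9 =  - 5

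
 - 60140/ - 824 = 72 + 203/206 = 72.99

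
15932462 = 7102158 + 8830304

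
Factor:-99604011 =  - 3^1*13^1*2553949^1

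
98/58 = 1 + 20/29 = 1.69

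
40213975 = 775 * 51889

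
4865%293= 177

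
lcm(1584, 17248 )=155232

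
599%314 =285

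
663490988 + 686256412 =1349747400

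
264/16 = 16 + 1/2 =16.50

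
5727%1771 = 414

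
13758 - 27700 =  - 13942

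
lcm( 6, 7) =42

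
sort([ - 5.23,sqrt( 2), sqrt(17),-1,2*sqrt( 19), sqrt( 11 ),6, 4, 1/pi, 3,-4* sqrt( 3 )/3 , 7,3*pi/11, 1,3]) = [  -  5.23,-4*sqrt( 3) /3,  -  1, 1/pi, 3*pi/11,1,  sqrt( 2 ),3,3, sqrt( 11) , 4,  sqrt(17),  6,7,2*sqrt( 19 )]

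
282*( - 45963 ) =- 12961566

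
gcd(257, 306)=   1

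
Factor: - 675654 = -2^1*3^1*7^1*16087^1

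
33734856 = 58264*579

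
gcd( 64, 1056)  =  32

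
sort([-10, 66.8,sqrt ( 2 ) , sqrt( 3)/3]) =[-10, sqrt(3)/3 , sqrt( 2), 66.8 ]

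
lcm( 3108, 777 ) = 3108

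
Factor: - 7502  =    -  2^1*11^2*31^1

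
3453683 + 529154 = 3982837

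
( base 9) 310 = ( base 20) cc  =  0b11111100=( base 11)20a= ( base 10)252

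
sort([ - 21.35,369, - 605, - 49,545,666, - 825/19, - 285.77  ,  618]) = [ - 605, - 285.77 , - 49, - 825/19,- 21.35, 369  ,  545,  618, 666]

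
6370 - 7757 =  - 1387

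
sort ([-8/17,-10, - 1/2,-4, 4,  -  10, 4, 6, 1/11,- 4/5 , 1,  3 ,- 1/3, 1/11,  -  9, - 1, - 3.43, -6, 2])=[ -10  ,  -  10,-9, - 6, - 4, - 3.43,  -  1,- 4/5, - 1/2, - 8/17, - 1/3, 1/11, 1/11, 1, 2, 3,4 , 4,6]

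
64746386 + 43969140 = 108715526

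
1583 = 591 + 992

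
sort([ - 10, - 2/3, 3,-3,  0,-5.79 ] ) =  [ - 10,- 5.79,  -  3,-2/3,0, 3]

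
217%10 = 7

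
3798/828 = 4+27/46 = 4.59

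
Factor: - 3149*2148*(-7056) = 2^6*3^3*7^2 * 47^1*67^1*179^1 = 47727150912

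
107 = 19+88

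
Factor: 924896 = 2^5*7^1*4129^1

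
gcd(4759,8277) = 1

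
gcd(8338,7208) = 2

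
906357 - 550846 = 355511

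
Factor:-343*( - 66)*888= 20102544= 2^4*3^2*7^3 * 11^1 * 37^1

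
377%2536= 377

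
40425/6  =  13475/2 = 6737.50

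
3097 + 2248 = 5345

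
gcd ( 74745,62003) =1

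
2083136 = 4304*484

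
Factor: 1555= 5^1  *  311^1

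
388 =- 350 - -738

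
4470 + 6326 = 10796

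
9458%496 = 34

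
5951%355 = 271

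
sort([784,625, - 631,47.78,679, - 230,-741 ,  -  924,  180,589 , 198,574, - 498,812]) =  [ - 924, -741, - 631,-498,-230, 47.78,  180,198, 574,589,625,679,784,812 ]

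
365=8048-7683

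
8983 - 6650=2333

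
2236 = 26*86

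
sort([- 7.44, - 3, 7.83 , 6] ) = [ - 7.44, - 3, 6,  7.83 ]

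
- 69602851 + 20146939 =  - 49455912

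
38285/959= 39 + 884/959 =39.92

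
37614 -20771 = 16843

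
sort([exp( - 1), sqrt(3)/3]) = [exp ( - 1),sqrt( 3)/3 ]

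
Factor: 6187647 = 3^1*739^1*2791^1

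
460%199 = 62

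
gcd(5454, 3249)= 9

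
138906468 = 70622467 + 68284001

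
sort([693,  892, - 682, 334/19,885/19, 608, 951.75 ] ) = [  -  682, 334/19, 885/19, 608,693,  892, 951.75]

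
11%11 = 0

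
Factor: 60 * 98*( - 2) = -2^4*3^1*5^1*7^2= - 11760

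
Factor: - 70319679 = -3^1* 23439893^1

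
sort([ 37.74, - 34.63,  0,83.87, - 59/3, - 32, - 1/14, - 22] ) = [ - 34.63, - 32,- 22,-59/3,  -  1/14, 0 , 37.74,83.87]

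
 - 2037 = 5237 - 7274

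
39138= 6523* 6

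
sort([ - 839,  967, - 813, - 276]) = [  -  839, - 813,-276, 967]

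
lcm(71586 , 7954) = 71586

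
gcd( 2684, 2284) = 4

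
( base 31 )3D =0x6a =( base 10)106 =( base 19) 5b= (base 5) 411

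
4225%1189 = 658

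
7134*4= 28536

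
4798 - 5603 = -805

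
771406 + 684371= 1455777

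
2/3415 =2/3415 = 0.00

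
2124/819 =236/91 = 2.59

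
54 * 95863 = 5176602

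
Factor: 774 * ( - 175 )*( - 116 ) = 15712200 = 2^3 * 3^2*5^2*7^1*29^1*43^1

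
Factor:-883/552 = -2^( -3)*3^(-1)*23^ ( - 1 ) * 883^1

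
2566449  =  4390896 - 1824447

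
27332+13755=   41087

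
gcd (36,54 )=18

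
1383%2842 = 1383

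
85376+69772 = 155148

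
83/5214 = 83/5214   =  0.02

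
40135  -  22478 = 17657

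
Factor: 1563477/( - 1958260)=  - 2^(  -  2)*3^1 * 5^( - 1)*29^1*179^( - 1 )*547^(- 1)*17971^1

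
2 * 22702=45404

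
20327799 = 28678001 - 8350202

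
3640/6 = 606+ 2/3 = 606.67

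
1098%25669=1098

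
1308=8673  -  7365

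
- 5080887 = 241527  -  5322414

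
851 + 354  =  1205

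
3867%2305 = 1562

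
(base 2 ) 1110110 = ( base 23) 53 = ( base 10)118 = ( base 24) 4m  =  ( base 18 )6A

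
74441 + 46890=121331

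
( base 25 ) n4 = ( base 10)579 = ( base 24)103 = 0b1001000011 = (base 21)16c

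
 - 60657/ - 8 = 60657/8 = 7582.12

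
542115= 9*60235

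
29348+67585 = 96933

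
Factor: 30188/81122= 15094/40561=2^1*47^ ( - 1 )*863^( - 1)*7547^1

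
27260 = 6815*4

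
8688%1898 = 1096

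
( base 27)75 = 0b11000010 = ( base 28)6Q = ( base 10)194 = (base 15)ce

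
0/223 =0 = 0.00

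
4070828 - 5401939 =-1331111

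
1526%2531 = 1526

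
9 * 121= 1089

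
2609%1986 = 623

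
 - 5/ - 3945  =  1/789= 0.00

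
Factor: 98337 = 3^1*32779^1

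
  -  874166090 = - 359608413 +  - 514557677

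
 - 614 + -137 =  - 751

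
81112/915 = 81112/915 = 88.65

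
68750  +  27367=96117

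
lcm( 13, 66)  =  858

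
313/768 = 313/768   =  0.41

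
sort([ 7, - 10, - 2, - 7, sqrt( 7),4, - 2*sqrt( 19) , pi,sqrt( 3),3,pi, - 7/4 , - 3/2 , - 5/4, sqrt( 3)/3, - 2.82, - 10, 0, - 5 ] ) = [ - 10, - 10, - 2*sqrt( 19),- 7,-5,-2.82, - 2, - 7/4,-3/2,-5/4, 0,  sqrt(3)/3, sqrt( 3),sqrt( 7), 3,pi, pi,4,7]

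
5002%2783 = 2219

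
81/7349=81/7349   =  0.01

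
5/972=5/972 = 0.01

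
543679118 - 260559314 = 283119804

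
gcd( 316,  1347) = 1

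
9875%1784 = 955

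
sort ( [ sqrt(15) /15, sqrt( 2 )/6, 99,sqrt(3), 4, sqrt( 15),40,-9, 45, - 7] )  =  [ - 9, - 7, sqrt( 2)/6,sqrt( 15 )/15 , sqrt( 3),sqrt (15),4 , 40, 45,99 ]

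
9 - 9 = 0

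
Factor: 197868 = 2^2*3^1*11^1*1499^1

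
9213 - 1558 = 7655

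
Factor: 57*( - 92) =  - 2^2 * 3^1*19^1*23^1= - 5244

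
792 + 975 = 1767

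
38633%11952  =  2777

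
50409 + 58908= 109317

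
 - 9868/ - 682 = 14+160/341 = 14.47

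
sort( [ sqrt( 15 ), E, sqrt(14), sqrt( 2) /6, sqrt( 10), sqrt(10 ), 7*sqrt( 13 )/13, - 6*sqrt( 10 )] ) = [ - 6*sqrt( 10),  sqrt (2 ) /6,7*sqrt(13 )/13 , E,sqrt( 10), sqrt (10 ), sqrt( 14 ),sqrt(15) ]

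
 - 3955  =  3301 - 7256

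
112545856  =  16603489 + 95942367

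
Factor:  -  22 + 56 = 2^1*17^1 = 34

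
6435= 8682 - 2247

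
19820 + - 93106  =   - 73286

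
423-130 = 293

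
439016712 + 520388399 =959405111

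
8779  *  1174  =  10306546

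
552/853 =552/853 = 0.65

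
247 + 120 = 367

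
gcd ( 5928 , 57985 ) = 1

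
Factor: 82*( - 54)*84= - 371952 = - 2^4*3^4*7^1*41^1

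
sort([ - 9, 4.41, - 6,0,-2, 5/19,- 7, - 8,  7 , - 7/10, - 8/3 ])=[-9, - 8, - 7,-6, - 8/3,-2,  -  7/10,0, 5/19, 4.41, 7 ] 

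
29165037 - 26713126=2451911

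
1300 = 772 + 528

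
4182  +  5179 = 9361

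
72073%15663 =9421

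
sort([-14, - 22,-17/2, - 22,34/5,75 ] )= [-22,-22, - 14,  -  17/2, 34/5,75]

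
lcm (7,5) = 35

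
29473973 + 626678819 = 656152792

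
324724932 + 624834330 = 949559262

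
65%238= 65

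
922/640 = 1 + 141/320= 1.44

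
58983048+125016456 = 183999504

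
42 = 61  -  19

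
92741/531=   174 + 347/531 = 174.65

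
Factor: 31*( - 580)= - 2^2*5^1*29^1 * 31^1= - 17980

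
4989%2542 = 2447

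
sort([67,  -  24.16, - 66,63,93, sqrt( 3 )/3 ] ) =[ - 66,-24.16, sqrt( 3 ) /3, 63 , 67,93] 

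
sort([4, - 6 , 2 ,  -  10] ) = [ - 10, -6,2,4]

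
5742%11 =0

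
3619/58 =3619/58 = 62.40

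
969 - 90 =879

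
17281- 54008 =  - 36727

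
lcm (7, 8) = 56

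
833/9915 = 833/9915 = 0.08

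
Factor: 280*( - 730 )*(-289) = 59071600 =2^4*5^2 *7^1*17^2*73^1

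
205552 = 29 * 7088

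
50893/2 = 50893/2=25446.50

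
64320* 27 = 1736640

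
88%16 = 8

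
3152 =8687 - 5535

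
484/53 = 484/53=9.13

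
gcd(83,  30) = 1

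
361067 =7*51581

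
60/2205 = 4/147 = 0.03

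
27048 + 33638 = 60686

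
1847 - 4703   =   - 2856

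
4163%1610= 943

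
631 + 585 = 1216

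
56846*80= 4547680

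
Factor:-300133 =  - 59^1*5087^1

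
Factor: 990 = 2^1*3^2*5^1*11^1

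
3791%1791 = 209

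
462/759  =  14/23 = 0.61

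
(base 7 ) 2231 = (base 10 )806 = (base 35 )N1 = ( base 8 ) 1446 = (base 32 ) p6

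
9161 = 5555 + 3606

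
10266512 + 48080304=58346816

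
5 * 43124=215620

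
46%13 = 7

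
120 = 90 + 30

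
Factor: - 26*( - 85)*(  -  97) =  - 214370 =- 2^1 * 5^1*13^1 * 17^1 * 97^1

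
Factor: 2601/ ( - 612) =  - 2^ ( - 2)*17^1 =-17/4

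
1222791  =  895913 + 326878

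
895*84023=75200585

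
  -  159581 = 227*( - 703)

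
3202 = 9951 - 6749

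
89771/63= 89771/63=1424.94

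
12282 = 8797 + 3485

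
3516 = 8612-5096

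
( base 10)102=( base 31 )39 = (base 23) 4a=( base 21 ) 4I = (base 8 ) 146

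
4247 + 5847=10094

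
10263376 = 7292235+2971141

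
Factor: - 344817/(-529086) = 114939/176362=2^( - 1)*3^5*11^1 * 43^1*109^ ( - 1 )*809^( - 1) 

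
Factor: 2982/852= 2^( - 1 )*7^1 = 7/2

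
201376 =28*7192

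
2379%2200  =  179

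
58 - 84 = -26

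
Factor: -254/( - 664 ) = 127/332 = 2^( - 2 )*83^(-1)*127^1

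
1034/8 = 129 + 1/4 = 129.25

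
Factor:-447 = -3^1*149^1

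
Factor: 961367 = 11^1*17^1 * 53^1*97^1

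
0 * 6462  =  0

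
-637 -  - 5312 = 4675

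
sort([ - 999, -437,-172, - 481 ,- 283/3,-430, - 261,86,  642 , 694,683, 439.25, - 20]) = [ - 999,-481, - 437, - 430, - 261,  -  172 , - 283/3, - 20,86,439.25, 642, 683,694] 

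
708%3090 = 708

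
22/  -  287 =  - 1+ 265/287 = -0.08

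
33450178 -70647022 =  - 37196844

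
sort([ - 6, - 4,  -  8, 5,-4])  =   [ - 8, - 6, - 4, - 4, 5]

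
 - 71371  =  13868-85239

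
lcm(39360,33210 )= 1062720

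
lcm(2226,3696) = 195888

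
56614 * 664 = 37591696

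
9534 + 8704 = 18238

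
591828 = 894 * 662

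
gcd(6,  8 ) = 2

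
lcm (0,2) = 0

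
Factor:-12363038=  -2^1 * 97^1*63727^1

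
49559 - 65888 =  - 16329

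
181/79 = 181/79 = 2.29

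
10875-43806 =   -  32931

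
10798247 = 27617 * 391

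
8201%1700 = 1401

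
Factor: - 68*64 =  -2^8*17^1 = - 4352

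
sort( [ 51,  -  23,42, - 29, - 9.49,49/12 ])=[ - 29, - 23, -9.49, 49/12,42, 51] 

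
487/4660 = 487/4660=0.10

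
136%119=17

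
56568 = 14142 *4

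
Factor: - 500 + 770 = 270 = 2^1*3^3*5^1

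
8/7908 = 2/1977 = 0.00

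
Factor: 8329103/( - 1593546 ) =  - 2^( - 1 )*3^( - 1 )*17^ ( - 2)*919^(- 1 )*8329103^1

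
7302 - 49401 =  - 42099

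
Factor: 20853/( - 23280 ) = - 6951/7760 = - 2^( - 4 )*3^1*5^( - 1)*7^1*97^( - 1)  *  331^1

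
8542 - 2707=5835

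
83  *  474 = 39342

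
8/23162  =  4/11581 = 0.00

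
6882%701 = 573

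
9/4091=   9/4091=0.00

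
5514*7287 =40180518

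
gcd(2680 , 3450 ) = 10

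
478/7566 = 239/3783=0.06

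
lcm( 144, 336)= 1008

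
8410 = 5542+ 2868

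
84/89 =84/89  =  0.94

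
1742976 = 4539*384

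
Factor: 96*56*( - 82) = -440832 = - 2^9*3^1*7^1* 41^1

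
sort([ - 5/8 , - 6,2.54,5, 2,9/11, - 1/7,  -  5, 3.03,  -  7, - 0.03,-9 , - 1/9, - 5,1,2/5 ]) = [ - 9, - 7, - 6,-5,-5, - 5/8, - 1/7, - 1/9, - 0.03 , 2/5,9/11,1,2, 2.54,3.03,5]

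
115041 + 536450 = 651491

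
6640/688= 9 + 28/43 = 9.65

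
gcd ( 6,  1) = 1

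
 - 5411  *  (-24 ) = 129864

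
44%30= 14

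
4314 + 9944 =14258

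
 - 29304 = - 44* 666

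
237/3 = 79   =  79.00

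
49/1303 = 49/1303 = 0.04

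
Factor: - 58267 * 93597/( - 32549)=495783309/2959=3^1 * 7^1*11^ ( - 1 ) *269^( - 1)*4457^1*5297^1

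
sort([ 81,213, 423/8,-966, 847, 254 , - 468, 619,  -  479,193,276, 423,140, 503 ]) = [ - 966, -479, - 468, 423/8, 81,  140,193, 213  ,  254, 276, 423 , 503, 619,847]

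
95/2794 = 95/2794 = 0.03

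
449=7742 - 7293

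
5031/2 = 2515 + 1/2 = 2515.50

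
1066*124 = 132184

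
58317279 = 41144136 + 17173143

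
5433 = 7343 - 1910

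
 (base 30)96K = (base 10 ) 8300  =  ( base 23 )ffk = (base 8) 20154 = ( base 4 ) 2001230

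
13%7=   6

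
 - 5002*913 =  - 4566826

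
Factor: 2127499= 11^1*17^1*31^1 * 367^1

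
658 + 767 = 1425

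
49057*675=33113475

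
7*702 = 4914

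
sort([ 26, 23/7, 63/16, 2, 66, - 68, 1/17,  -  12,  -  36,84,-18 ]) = [-68,-36, - 18,-12, 1/17,2 , 23/7,63/16,26, 66,84] 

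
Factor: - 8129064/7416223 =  - 2^3*3^1*31^( - 1)*43^1*7877^1  *  239233^( - 1) 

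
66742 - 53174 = 13568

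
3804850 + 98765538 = 102570388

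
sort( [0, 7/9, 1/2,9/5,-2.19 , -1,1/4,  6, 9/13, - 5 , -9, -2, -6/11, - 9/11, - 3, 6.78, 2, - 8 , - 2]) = [ -9,- 8,-5,  -  3,-2.19, - 2,  -  2 ,-1, -9/11, - 6/11,0,1/4 , 1/2, 9/13, 7/9,9/5,  2,6,6.78 ]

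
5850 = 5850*1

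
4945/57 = 4945/57= 86.75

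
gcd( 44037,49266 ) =63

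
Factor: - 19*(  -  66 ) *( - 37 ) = - 46398= - 2^1*3^1  *11^1*19^1*37^1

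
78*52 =4056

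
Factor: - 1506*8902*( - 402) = 2^3*3^2 * 67^1*251^1*4451^1 = 5389377624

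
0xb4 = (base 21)8C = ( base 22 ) 84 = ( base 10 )180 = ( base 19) 99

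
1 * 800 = 800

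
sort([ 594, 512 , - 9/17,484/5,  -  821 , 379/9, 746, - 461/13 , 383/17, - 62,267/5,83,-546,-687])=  [-821 , - 687, - 546, - 62  , -461/13,-9/17,383/17, 379/9, 267/5, 83, 484/5,512, 594  ,  746 ]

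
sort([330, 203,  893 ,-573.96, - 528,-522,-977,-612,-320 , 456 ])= [-977, - 612,-573.96, -528, - 522, - 320,203, 330,  456,893]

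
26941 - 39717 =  - 12776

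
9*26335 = 237015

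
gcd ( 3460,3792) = 4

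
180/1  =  180=180.00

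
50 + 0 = 50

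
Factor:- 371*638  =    -  2^1*7^1 * 11^1 * 29^1* 53^1 = - 236698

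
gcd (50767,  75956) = 1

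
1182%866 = 316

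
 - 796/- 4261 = 796/4261 = 0.19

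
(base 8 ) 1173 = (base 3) 212112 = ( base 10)635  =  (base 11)528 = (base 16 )27b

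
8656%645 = 271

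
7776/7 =1110 + 6/7 = 1110.86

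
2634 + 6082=8716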